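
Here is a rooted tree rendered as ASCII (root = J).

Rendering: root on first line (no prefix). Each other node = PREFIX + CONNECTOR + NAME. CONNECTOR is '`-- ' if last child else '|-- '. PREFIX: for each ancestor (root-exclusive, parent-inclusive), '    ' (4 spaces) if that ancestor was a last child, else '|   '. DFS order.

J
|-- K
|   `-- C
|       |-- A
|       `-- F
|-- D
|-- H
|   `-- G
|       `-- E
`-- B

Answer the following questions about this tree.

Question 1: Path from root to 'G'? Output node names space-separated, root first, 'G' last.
Walk down from root: J -> H -> G

Answer: J H G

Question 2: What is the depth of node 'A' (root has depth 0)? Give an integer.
Answer: 3

Derivation:
Path from root to A: J -> K -> C -> A
Depth = number of edges = 3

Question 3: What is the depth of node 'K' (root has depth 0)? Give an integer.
Path from root to K: J -> K
Depth = number of edges = 1

Answer: 1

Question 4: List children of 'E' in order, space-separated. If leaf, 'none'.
Answer: none

Derivation:
Node E's children (from adjacency): (leaf)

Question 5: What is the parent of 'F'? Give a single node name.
Answer: C

Derivation:
Scan adjacency: F appears as child of C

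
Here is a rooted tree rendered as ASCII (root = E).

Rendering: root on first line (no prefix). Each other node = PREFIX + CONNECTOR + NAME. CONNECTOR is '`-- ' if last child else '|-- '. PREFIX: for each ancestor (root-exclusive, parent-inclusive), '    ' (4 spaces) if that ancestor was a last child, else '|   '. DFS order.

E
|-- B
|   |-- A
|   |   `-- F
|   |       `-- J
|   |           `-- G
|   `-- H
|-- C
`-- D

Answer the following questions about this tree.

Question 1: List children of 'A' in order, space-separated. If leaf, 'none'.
Node A's children (from adjacency): F

Answer: F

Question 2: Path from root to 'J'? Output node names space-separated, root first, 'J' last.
Answer: E B A F J

Derivation:
Walk down from root: E -> B -> A -> F -> J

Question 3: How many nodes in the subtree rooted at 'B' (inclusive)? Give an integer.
Subtree rooted at B contains: A, B, F, G, H, J
Count = 6

Answer: 6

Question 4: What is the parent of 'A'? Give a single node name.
Scan adjacency: A appears as child of B

Answer: B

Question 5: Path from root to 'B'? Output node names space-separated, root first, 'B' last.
Walk down from root: E -> B

Answer: E B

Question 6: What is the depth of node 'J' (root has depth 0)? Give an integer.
Answer: 4

Derivation:
Path from root to J: E -> B -> A -> F -> J
Depth = number of edges = 4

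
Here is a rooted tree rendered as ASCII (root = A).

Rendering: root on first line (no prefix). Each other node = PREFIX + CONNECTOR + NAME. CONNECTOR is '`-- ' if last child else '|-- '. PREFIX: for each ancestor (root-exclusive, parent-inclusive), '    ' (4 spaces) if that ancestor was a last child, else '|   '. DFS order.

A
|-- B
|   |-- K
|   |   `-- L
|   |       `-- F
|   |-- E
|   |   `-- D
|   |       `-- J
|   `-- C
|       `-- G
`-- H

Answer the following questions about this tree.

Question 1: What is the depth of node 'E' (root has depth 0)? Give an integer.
Answer: 2

Derivation:
Path from root to E: A -> B -> E
Depth = number of edges = 2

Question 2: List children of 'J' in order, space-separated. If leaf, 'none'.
Answer: none

Derivation:
Node J's children (from adjacency): (leaf)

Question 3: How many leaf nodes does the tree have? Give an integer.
Answer: 4

Derivation:
Leaves (nodes with no children): F, G, H, J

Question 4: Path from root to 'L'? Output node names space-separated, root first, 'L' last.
Walk down from root: A -> B -> K -> L

Answer: A B K L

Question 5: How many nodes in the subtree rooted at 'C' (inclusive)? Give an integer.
Answer: 2

Derivation:
Subtree rooted at C contains: C, G
Count = 2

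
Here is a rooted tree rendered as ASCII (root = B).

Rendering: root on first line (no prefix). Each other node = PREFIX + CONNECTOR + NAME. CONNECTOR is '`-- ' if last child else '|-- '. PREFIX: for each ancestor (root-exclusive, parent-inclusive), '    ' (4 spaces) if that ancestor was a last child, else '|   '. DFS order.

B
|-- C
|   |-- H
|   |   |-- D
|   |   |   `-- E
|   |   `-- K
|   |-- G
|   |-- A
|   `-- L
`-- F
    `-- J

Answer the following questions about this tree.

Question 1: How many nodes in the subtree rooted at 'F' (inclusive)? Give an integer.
Subtree rooted at F contains: F, J
Count = 2

Answer: 2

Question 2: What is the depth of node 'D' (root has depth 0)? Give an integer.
Path from root to D: B -> C -> H -> D
Depth = number of edges = 3

Answer: 3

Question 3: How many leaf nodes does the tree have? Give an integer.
Leaves (nodes with no children): A, E, G, J, K, L

Answer: 6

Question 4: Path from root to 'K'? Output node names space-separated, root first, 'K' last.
Walk down from root: B -> C -> H -> K

Answer: B C H K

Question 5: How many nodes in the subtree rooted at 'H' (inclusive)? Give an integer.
Answer: 4

Derivation:
Subtree rooted at H contains: D, E, H, K
Count = 4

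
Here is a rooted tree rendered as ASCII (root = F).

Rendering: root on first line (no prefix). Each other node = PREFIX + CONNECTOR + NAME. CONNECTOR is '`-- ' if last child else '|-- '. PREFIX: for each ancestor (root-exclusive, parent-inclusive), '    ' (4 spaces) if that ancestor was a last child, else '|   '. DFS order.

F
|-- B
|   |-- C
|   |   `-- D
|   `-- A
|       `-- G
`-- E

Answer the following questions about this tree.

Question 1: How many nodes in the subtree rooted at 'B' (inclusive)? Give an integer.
Answer: 5

Derivation:
Subtree rooted at B contains: A, B, C, D, G
Count = 5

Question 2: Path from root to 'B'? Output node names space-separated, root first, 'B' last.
Answer: F B

Derivation:
Walk down from root: F -> B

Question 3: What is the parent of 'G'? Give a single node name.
Answer: A

Derivation:
Scan adjacency: G appears as child of A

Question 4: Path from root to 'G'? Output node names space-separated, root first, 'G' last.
Walk down from root: F -> B -> A -> G

Answer: F B A G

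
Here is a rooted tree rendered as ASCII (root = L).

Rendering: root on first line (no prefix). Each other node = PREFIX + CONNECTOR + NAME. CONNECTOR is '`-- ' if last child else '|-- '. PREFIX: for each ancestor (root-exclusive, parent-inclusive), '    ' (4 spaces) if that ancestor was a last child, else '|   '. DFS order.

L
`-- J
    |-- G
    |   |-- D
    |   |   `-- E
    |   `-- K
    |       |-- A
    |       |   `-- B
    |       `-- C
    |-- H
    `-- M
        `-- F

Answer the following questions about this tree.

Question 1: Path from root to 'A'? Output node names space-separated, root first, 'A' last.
Walk down from root: L -> J -> G -> K -> A

Answer: L J G K A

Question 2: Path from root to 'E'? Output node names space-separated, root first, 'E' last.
Walk down from root: L -> J -> G -> D -> E

Answer: L J G D E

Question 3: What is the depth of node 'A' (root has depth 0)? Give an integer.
Answer: 4

Derivation:
Path from root to A: L -> J -> G -> K -> A
Depth = number of edges = 4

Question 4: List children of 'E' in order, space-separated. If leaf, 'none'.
Answer: none

Derivation:
Node E's children (from adjacency): (leaf)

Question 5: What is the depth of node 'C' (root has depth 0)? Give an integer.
Answer: 4

Derivation:
Path from root to C: L -> J -> G -> K -> C
Depth = number of edges = 4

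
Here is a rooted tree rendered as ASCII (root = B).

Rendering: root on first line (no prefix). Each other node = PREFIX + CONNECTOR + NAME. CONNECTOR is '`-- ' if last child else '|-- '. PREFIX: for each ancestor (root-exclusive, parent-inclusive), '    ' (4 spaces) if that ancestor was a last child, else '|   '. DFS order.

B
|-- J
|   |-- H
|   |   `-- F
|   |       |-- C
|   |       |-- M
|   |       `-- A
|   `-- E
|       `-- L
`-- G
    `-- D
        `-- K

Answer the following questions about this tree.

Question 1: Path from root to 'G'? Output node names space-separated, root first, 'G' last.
Walk down from root: B -> G

Answer: B G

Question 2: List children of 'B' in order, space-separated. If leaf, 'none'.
Node B's children (from adjacency): J, G

Answer: J G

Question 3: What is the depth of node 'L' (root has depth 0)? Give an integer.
Path from root to L: B -> J -> E -> L
Depth = number of edges = 3

Answer: 3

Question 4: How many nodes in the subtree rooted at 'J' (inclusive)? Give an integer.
Answer: 8

Derivation:
Subtree rooted at J contains: A, C, E, F, H, J, L, M
Count = 8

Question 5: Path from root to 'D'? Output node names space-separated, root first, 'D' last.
Answer: B G D

Derivation:
Walk down from root: B -> G -> D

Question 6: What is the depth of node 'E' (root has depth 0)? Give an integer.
Answer: 2

Derivation:
Path from root to E: B -> J -> E
Depth = number of edges = 2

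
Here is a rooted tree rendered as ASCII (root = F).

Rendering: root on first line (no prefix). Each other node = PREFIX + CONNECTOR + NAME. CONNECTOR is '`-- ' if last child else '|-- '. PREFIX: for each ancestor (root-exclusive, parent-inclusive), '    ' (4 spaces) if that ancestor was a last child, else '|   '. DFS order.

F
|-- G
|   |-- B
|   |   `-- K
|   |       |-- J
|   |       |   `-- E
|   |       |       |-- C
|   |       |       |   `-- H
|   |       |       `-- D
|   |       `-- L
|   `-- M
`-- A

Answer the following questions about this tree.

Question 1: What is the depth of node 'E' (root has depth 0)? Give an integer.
Answer: 5

Derivation:
Path from root to E: F -> G -> B -> K -> J -> E
Depth = number of edges = 5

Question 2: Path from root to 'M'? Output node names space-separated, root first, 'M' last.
Walk down from root: F -> G -> M

Answer: F G M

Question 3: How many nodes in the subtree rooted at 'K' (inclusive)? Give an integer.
Answer: 7

Derivation:
Subtree rooted at K contains: C, D, E, H, J, K, L
Count = 7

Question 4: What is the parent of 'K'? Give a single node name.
Answer: B

Derivation:
Scan adjacency: K appears as child of B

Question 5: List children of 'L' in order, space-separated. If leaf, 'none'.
Answer: none

Derivation:
Node L's children (from adjacency): (leaf)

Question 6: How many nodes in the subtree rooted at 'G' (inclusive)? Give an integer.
Subtree rooted at G contains: B, C, D, E, G, H, J, K, L, M
Count = 10

Answer: 10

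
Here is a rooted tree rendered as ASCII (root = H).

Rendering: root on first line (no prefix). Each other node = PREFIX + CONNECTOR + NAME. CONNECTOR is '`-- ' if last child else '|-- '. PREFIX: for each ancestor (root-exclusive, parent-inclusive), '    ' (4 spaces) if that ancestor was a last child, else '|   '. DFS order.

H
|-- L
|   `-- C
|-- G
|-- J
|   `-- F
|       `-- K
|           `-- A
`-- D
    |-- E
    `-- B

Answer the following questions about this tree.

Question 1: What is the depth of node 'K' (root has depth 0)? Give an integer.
Path from root to K: H -> J -> F -> K
Depth = number of edges = 3

Answer: 3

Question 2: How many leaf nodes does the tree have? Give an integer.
Leaves (nodes with no children): A, B, C, E, G

Answer: 5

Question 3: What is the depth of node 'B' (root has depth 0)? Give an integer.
Answer: 2

Derivation:
Path from root to B: H -> D -> B
Depth = number of edges = 2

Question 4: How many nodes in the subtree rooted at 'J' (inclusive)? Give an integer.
Subtree rooted at J contains: A, F, J, K
Count = 4

Answer: 4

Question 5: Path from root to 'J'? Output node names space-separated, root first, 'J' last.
Answer: H J

Derivation:
Walk down from root: H -> J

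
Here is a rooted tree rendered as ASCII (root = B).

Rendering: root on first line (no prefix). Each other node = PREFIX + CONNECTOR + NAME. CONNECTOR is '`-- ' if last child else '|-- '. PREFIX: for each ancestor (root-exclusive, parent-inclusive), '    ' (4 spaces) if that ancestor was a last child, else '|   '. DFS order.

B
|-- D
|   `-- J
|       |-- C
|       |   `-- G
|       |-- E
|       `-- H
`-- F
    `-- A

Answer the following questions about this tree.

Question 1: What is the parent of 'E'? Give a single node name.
Answer: J

Derivation:
Scan adjacency: E appears as child of J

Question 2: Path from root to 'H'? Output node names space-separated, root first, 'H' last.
Walk down from root: B -> D -> J -> H

Answer: B D J H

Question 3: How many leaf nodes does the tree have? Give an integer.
Leaves (nodes with no children): A, E, G, H

Answer: 4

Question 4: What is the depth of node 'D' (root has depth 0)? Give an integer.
Answer: 1

Derivation:
Path from root to D: B -> D
Depth = number of edges = 1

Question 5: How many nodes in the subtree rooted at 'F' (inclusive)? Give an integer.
Answer: 2

Derivation:
Subtree rooted at F contains: A, F
Count = 2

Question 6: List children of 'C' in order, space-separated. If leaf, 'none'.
Answer: G

Derivation:
Node C's children (from adjacency): G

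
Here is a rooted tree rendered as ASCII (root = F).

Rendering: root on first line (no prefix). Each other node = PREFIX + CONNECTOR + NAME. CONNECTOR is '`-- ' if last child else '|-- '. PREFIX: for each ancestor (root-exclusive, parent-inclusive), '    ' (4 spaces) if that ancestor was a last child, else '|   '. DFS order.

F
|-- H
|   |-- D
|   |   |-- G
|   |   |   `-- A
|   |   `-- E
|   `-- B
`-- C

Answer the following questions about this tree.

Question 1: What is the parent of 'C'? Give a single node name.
Answer: F

Derivation:
Scan adjacency: C appears as child of F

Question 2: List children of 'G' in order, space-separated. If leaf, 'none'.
Node G's children (from adjacency): A

Answer: A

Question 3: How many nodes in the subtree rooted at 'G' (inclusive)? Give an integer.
Answer: 2

Derivation:
Subtree rooted at G contains: A, G
Count = 2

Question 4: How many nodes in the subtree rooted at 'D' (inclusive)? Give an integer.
Answer: 4

Derivation:
Subtree rooted at D contains: A, D, E, G
Count = 4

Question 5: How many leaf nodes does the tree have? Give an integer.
Leaves (nodes with no children): A, B, C, E

Answer: 4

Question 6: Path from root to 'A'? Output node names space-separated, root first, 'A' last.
Answer: F H D G A

Derivation:
Walk down from root: F -> H -> D -> G -> A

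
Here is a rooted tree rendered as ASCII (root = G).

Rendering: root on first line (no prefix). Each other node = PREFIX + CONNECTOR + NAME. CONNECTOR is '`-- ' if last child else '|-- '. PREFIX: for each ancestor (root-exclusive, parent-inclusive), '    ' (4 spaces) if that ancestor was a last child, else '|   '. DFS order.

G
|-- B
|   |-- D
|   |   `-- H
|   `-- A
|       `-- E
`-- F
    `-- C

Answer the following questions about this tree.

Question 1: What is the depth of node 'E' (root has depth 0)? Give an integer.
Answer: 3

Derivation:
Path from root to E: G -> B -> A -> E
Depth = number of edges = 3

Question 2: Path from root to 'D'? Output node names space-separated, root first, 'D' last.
Walk down from root: G -> B -> D

Answer: G B D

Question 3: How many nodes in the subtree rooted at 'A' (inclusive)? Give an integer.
Subtree rooted at A contains: A, E
Count = 2

Answer: 2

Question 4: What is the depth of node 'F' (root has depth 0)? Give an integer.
Answer: 1

Derivation:
Path from root to F: G -> F
Depth = number of edges = 1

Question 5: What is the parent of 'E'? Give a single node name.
Answer: A

Derivation:
Scan adjacency: E appears as child of A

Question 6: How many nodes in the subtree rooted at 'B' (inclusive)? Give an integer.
Answer: 5

Derivation:
Subtree rooted at B contains: A, B, D, E, H
Count = 5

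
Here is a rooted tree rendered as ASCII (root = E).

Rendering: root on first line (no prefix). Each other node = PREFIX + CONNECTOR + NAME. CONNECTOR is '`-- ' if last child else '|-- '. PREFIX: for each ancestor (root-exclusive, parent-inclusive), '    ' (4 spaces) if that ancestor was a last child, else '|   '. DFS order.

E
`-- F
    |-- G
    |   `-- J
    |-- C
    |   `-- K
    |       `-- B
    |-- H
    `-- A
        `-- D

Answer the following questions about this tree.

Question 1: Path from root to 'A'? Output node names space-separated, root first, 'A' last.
Answer: E F A

Derivation:
Walk down from root: E -> F -> A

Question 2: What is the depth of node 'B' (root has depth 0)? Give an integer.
Answer: 4

Derivation:
Path from root to B: E -> F -> C -> K -> B
Depth = number of edges = 4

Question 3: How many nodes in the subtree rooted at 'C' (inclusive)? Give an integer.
Subtree rooted at C contains: B, C, K
Count = 3

Answer: 3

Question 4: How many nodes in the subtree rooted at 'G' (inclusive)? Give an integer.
Subtree rooted at G contains: G, J
Count = 2

Answer: 2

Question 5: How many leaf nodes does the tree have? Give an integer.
Leaves (nodes with no children): B, D, H, J

Answer: 4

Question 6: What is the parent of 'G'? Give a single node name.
Answer: F

Derivation:
Scan adjacency: G appears as child of F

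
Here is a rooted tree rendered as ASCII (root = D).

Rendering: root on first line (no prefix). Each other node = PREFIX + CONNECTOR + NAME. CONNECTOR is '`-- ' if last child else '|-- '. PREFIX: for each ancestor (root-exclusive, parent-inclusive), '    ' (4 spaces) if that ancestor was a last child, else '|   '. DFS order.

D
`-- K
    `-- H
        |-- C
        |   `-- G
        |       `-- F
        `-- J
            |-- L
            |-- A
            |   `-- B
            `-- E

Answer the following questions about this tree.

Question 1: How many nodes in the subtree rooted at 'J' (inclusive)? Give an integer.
Subtree rooted at J contains: A, B, E, J, L
Count = 5

Answer: 5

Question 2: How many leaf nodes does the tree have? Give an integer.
Answer: 4

Derivation:
Leaves (nodes with no children): B, E, F, L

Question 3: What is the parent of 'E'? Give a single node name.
Answer: J

Derivation:
Scan adjacency: E appears as child of J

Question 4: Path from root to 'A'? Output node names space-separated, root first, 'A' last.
Answer: D K H J A

Derivation:
Walk down from root: D -> K -> H -> J -> A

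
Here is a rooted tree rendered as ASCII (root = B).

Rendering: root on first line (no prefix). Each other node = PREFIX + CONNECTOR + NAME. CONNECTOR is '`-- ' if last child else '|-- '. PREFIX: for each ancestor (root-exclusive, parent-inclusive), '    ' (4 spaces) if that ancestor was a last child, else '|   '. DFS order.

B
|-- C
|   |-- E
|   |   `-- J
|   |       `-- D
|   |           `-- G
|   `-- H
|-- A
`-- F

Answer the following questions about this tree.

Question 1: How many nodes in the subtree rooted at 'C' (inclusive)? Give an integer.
Answer: 6

Derivation:
Subtree rooted at C contains: C, D, E, G, H, J
Count = 6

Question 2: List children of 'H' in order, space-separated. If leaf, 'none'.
Answer: none

Derivation:
Node H's children (from adjacency): (leaf)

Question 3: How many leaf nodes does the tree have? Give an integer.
Answer: 4

Derivation:
Leaves (nodes with no children): A, F, G, H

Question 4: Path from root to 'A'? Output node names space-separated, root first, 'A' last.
Answer: B A

Derivation:
Walk down from root: B -> A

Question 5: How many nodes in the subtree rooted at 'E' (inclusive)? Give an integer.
Answer: 4

Derivation:
Subtree rooted at E contains: D, E, G, J
Count = 4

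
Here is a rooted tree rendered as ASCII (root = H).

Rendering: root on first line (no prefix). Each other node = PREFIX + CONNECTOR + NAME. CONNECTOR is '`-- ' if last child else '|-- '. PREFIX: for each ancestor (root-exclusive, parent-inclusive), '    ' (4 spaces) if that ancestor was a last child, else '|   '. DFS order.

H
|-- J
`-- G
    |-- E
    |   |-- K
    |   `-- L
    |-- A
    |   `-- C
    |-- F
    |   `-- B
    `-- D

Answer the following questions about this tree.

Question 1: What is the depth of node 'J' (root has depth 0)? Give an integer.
Answer: 1

Derivation:
Path from root to J: H -> J
Depth = number of edges = 1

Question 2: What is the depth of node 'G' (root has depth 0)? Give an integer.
Answer: 1

Derivation:
Path from root to G: H -> G
Depth = number of edges = 1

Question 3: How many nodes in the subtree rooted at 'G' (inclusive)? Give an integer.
Subtree rooted at G contains: A, B, C, D, E, F, G, K, L
Count = 9

Answer: 9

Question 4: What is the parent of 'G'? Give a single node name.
Scan adjacency: G appears as child of H

Answer: H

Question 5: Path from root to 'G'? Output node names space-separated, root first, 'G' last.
Answer: H G

Derivation:
Walk down from root: H -> G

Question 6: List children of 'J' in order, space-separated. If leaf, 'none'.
Answer: none

Derivation:
Node J's children (from adjacency): (leaf)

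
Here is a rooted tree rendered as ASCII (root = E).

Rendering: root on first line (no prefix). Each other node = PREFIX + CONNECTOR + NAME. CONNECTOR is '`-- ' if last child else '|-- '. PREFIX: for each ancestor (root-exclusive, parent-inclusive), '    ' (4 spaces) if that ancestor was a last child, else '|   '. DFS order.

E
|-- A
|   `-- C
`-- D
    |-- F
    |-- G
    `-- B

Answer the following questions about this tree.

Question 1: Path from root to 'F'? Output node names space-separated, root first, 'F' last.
Walk down from root: E -> D -> F

Answer: E D F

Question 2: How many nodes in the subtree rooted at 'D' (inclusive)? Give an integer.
Subtree rooted at D contains: B, D, F, G
Count = 4

Answer: 4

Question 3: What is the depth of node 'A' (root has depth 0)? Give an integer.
Path from root to A: E -> A
Depth = number of edges = 1

Answer: 1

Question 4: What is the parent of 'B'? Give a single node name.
Answer: D

Derivation:
Scan adjacency: B appears as child of D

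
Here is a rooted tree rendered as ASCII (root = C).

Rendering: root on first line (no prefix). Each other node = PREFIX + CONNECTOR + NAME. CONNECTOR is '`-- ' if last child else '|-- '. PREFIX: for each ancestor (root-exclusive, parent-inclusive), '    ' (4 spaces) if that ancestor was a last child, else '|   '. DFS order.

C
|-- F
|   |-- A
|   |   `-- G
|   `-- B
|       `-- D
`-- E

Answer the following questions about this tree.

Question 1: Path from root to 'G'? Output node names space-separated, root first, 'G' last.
Answer: C F A G

Derivation:
Walk down from root: C -> F -> A -> G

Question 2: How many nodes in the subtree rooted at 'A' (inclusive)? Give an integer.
Subtree rooted at A contains: A, G
Count = 2

Answer: 2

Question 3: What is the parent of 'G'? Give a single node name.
Answer: A

Derivation:
Scan adjacency: G appears as child of A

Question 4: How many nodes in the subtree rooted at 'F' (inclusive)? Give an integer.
Answer: 5

Derivation:
Subtree rooted at F contains: A, B, D, F, G
Count = 5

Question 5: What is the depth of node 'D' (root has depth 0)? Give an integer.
Path from root to D: C -> F -> B -> D
Depth = number of edges = 3

Answer: 3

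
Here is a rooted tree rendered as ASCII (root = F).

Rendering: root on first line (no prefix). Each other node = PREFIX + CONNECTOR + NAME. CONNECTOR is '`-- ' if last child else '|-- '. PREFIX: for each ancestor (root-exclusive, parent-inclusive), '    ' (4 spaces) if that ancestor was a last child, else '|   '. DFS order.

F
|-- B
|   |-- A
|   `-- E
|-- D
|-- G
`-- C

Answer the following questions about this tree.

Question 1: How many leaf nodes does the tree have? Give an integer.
Answer: 5

Derivation:
Leaves (nodes with no children): A, C, D, E, G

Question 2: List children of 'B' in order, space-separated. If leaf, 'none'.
Node B's children (from adjacency): A, E

Answer: A E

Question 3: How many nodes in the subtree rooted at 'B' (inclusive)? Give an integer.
Subtree rooted at B contains: A, B, E
Count = 3

Answer: 3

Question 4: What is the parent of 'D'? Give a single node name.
Scan adjacency: D appears as child of F

Answer: F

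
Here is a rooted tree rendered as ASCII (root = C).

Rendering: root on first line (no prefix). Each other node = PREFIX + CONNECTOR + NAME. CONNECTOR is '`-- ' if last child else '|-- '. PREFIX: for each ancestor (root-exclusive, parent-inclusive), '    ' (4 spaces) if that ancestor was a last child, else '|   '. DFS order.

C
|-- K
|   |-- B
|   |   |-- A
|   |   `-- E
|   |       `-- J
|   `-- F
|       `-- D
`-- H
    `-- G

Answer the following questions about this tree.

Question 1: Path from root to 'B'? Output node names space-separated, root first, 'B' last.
Answer: C K B

Derivation:
Walk down from root: C -> K -> B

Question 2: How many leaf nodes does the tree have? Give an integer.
Answer: 4

Derivation:
Leaves (nodes with no children): A, D, G, J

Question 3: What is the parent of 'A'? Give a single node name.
Scan adjacency: A appears as child of B

Answer: B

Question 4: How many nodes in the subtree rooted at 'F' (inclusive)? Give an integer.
Answer: 2

Derivation:
Subtree rooted at F contains: D, F
Count = 2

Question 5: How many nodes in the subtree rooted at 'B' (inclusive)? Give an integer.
Answer: 4

Derivation:
Subtree rooted at B contains: A, B, E, J
Count = 4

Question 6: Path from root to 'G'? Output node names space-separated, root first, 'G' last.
Walk down from root: C -> H -> G

Answer: C H G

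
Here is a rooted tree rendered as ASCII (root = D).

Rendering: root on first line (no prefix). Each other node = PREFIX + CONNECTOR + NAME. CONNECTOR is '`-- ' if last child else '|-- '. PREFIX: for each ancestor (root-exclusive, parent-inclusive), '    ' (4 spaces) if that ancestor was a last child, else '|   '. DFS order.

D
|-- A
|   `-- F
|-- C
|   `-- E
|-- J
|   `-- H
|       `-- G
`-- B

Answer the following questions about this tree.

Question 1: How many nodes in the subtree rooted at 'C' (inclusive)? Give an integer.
Subtree rooted at C contains: C, E
Count = 2

Answer: 2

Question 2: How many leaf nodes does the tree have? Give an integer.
Leaves (nodes with no children): B, E, F, G

Answer: 4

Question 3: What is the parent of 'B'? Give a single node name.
Answer: D

Derivation:
Scan adjacency: B appears as child of D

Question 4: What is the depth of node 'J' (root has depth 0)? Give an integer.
Path from root to J: D -> J
Depth = number of edges = 1

Answer: 1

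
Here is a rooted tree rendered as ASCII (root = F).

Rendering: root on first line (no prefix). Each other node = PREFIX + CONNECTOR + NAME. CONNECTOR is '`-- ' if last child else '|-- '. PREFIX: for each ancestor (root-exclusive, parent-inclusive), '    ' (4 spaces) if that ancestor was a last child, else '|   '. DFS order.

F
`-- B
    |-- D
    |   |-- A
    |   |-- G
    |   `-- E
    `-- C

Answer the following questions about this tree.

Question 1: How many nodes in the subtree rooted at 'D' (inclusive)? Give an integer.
Answer: 4

Derivation:
Subtree rooted at D contains: A, D, E, G
Count = 4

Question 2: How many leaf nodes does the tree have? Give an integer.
Leaves (nodes with no children): A, C, E, G

Answer: 4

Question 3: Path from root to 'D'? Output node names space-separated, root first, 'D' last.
Walk down from root: F -> B -> D

Answer: F B D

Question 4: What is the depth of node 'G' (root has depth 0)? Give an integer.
Path from root to G: F -> B -> D -> G
Depth = number of edges = 3

Answer: 3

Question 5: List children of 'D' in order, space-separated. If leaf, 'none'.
Answer: A G E

Derivation:
Node D's children (from adjacency): A, G, E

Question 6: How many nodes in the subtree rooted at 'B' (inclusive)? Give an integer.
Subtree rooted at B contains: A, B, C, D, E, G
Count = 6

Answer: 6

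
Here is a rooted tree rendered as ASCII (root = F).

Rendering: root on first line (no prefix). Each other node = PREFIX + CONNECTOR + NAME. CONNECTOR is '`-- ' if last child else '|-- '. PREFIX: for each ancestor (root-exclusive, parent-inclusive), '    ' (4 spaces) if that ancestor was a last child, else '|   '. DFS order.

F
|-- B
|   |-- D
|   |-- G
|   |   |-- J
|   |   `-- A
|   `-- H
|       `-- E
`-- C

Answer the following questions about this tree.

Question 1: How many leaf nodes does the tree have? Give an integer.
Answer: 5

Derivation:
Leaves (nodes with no children): A, C, D, E, J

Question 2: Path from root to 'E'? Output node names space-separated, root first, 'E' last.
Walk down from root: F -> B -> H -> E

Answer: F B H E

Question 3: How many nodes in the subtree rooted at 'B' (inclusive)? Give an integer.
Subtree rooted at B contains: A, B, D, E, G, H, J
Count = 7

Answer: 7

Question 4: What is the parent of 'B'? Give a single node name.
Scan adjacency: B appears as child of F

Answer: F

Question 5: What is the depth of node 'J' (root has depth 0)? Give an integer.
Path from root to J: F -> B -> G -> J
Depth = number of edges = 3

Answer: 3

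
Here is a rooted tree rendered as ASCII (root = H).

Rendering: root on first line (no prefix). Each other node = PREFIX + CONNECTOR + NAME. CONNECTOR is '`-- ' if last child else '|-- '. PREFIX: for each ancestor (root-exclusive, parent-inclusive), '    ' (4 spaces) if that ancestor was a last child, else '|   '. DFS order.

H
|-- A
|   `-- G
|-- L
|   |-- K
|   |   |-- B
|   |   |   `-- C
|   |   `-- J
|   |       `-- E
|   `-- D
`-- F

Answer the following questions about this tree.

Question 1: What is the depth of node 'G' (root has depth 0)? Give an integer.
Answer: 2

Derivation:
Path from root to G: H -> A -> G
Depth = number of edges = 2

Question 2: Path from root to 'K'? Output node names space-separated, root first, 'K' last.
Answer: H L K

Derivation:
Walk down from root: H -> L -> K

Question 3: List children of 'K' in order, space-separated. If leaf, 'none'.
Answer: B J

Derivation:
Node K's children (from adjacency): B, J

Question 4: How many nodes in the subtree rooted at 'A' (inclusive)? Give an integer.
Answer: 2

Derivation:
Subtree rooted at A contains: A, G
Count = 2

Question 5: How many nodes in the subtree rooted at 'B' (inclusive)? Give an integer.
Subtree rooted at B contains: B, C
Count = 2

Answer: 2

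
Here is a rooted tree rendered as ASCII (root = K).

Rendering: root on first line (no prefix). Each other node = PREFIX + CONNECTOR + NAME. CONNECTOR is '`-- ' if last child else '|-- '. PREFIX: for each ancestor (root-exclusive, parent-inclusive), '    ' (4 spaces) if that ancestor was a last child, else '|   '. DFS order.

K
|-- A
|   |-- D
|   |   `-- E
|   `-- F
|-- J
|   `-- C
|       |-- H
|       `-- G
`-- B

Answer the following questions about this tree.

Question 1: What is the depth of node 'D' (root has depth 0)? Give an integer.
Answer: 2

Derivation:
Path from root to D: K -> A -> D
Depth = number of edges = 2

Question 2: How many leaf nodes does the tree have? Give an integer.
Leaves (nodes with no children): B, E, F, G, H

Answer: 5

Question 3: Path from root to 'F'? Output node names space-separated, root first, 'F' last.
Answer: K A F

Derivation:
Walk down from root: K -> A -> F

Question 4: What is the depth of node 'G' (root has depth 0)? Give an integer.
Path from root to G: K -> J -> C -> G
Depth = number of edges = 3

Answer: 3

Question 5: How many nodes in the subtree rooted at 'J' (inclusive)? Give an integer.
Answer: 4

Derivation:
Subtree rooted at J contains: C, G, H, J
Count = 4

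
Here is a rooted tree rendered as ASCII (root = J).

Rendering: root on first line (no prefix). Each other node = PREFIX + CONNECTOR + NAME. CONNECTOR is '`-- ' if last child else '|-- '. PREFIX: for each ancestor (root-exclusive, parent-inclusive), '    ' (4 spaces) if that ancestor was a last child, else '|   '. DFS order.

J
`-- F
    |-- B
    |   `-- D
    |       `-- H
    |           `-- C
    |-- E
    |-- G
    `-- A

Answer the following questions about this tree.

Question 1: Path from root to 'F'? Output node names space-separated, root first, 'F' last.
Walk down from root: J -> F

Answer: J F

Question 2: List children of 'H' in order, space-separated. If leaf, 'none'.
Answer: C

Derivation:
Node H's children (from adjacency): C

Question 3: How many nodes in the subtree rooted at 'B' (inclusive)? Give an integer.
Answer: 4

Derivation:
Subtree rooted at B contains: B, C, D, H
Count = 4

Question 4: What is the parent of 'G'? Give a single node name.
Scan adjacency: G appears as child of F

Answer: F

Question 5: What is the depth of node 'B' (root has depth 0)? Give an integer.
Path from root to B: J -> F -> B
Depth = number of edges = 2

Answer: 2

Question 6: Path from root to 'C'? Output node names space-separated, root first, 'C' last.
Walk down from root: J -> F -> B -> D -> H -> C

Answer: J F B D H C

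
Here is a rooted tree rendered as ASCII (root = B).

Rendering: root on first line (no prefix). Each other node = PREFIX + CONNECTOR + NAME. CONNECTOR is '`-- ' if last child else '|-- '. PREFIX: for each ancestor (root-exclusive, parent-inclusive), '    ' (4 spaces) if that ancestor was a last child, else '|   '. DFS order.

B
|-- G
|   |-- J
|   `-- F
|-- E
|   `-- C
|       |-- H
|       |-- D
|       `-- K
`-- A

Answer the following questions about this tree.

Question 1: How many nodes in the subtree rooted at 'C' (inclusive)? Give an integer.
Subtree rooted at C contains: C, D, H, K
Count = 4

Answer: 4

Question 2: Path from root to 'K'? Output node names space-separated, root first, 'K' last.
Walk down from root: B -> E -> C -> K

Answer: B E C K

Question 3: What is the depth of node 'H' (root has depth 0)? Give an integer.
Answer: 3

Derivation:
Path from root to H: B -> E -> C -> H
Depth = number of edges = 3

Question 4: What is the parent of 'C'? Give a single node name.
Scan adjacency: C appears as child of E

Answer: E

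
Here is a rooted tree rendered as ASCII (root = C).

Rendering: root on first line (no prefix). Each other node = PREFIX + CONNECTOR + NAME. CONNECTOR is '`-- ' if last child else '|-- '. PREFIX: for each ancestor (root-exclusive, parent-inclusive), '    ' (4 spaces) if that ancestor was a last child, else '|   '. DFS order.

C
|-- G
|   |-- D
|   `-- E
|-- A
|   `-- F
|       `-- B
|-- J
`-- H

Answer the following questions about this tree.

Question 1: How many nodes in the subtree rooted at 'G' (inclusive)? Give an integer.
Answer: 3

Derivation:
Subtree rooted at G contains: D, E, G
Count = 3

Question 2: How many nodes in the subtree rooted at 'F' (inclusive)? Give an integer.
Subtree rooted at F contains: B, F
Count = 2

Answer: 2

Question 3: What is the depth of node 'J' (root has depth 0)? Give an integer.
Path from root to J: C -> J
Depth = number of edges = 1

Answer: 1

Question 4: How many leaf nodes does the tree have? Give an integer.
Answer: 5

Derivation:
Leaves (nodes with no children): B, D, E, H, J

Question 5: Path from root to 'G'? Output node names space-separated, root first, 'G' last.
Walk down from root: C -> G

Answer: C G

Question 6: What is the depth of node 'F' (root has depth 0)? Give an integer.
Path from root to F: C -> A -> F
Depth = number of edges = 2

Answer: 2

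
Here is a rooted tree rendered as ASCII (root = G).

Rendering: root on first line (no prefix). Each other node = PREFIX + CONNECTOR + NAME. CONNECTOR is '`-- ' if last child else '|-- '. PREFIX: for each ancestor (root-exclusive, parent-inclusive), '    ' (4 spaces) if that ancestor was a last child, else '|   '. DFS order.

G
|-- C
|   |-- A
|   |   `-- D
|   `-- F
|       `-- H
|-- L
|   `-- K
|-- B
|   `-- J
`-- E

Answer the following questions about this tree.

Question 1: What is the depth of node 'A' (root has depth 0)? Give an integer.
Answer: 2

Derivation:
Path from root to A: G -> C -> A
Depth = number of edges = 2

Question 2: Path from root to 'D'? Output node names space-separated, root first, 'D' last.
Walk down from root: G -> C -> A -> D

Answer: G C A D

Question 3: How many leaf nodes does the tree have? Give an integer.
Leaves (nodes with no children): D, E, H, J, K

Answer: 5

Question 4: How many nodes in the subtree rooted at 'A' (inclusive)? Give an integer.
Answer: 2

Derivation:
Subtree rooted at A contains: A, D
Count = 2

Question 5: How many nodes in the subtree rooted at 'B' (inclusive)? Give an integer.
Answer: 2

Derivation:
Subtree rooted at B contains: B, J
Count = 2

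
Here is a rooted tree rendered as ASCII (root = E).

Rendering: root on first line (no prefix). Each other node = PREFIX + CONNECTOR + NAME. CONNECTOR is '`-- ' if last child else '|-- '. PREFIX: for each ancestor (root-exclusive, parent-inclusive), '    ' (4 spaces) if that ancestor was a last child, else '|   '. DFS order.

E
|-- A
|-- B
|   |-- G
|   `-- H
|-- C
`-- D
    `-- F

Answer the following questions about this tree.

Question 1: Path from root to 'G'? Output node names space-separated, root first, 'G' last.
Walk down from root: E -> B -> G

Answer: E B G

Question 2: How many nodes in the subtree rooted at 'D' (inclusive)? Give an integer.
Subtree rooted at D contains: D, F
Count = 2

Answer: 2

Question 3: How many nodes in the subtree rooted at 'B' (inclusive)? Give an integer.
Subtree rooted at B contains: B, G, H
Count = 3

Answer: 3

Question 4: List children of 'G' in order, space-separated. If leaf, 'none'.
Node G's children (from adjacency): (leaf)

Answer: none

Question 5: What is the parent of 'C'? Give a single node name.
Scan adjacency: C appears as child of E

Answer: E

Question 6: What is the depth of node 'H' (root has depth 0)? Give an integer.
Path from root to H: E -> B -> H
Depth = number of edges = 2

Answer: 2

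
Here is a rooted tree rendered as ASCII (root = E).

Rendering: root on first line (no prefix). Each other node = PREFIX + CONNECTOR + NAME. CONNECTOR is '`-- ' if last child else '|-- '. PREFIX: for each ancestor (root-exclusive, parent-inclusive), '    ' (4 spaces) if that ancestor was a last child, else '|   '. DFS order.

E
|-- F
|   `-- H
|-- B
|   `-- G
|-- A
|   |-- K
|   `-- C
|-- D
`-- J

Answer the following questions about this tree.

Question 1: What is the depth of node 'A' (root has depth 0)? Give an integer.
Path from root to A: E -> A
Depth = number of edges = 1

Answer: 1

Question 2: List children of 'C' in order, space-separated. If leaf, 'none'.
Node C's children (from adjacency): (leaf)

Answer: none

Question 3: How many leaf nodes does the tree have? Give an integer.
Answer: 6

Derivation:
Leaves (nodes with no children): C, D, G, H, J, K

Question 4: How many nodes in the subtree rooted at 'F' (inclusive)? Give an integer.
Subtree rooted at F contains: F, H
Count = 2

Answer: 2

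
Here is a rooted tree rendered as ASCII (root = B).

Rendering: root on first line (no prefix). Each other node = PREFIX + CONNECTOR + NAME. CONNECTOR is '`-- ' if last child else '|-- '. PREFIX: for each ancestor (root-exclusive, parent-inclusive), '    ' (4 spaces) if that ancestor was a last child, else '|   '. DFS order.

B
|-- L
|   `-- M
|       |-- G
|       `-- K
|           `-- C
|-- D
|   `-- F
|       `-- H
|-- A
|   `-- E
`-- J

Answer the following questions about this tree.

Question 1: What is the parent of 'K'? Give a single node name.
Scan adjacency: K appears as child of M

Answer: M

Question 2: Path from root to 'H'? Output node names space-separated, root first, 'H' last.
Walk down from root: B -> D -> F -> H

Answer: B D F H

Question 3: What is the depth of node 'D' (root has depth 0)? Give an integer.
Path from root to D: B -> D
Depth = number of edges = 1

Answer: 1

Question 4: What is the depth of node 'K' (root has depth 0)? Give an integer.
Path from root to K: B -> L -> M -> K
Depth = number of edges = 3

Answer: 3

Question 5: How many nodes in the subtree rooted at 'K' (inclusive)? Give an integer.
Subtree rooted at K contains: C, K
Count = 2

Answer: 2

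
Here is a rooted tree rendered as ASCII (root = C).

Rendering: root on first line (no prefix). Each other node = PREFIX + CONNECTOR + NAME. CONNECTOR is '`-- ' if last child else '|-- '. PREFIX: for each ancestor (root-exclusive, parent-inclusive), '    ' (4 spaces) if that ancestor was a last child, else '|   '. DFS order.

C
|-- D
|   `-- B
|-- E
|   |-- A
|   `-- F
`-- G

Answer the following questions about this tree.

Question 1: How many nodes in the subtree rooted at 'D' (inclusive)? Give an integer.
Answer: 2

Derivation:
Subtree rooted at D contains: B, D
Count = 2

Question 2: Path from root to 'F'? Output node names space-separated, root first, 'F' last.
Walk down from root: C -> E -> F

Answer: C E F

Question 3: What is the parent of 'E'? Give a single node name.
Answer: C

Derivation:
Scan adjacency: E appears as child of C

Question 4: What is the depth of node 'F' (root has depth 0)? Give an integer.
Answer: 2

Derivation:
Path from root to F: C -> E -> F
Depth = number of edges = 2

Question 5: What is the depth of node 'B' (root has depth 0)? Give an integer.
Answer: 2

Derivation:
Path from root to B: C -> D -> B
Depth = number of edges = 2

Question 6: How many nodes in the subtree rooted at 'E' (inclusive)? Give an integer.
Answer: 3

Derivation:
Subtree rooted at E contains: A, E, F
Count = 3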